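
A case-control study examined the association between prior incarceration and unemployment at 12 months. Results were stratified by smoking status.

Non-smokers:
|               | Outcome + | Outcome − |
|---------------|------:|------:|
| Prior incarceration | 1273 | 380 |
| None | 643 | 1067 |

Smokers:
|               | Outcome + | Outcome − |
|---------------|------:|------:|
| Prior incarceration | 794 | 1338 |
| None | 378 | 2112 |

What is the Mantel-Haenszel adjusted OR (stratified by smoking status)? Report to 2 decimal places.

OR_MH = Σ(aᵢdᵢ/nᵢ) / Σ(bᵢcᵢ/nᵢ), where nᵢ is the stratum total.
Stratum 1 (Non-smokers): n = 3363; a·d/n = 1273·1067/3363 = 403.8927; b·c/n = 380·643/3363 = 72.6554
Stratum 2 (Smokers): n = 4622; a·d/n = 794·2112/4622 = 362.8144; b·c/n = 1338·378/4622 = 109.4254
OR_MH = (403.8927 + 362.8144) / (72.6554 + 109.4254) = 766.7070 / 182.0807 = 4.21081

4.21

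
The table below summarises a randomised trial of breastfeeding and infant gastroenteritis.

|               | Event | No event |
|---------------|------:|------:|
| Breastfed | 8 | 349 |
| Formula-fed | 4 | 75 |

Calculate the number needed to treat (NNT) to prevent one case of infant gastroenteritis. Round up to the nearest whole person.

Risk in treated group = 8/357 = 0.02241; risk in control = 4/79 = 0.05063.
Absolute risk reduction = 0.05063 − 0.02241 = 0.02822
NNT = 1 / ARR = 1 / 0.02822 = 35.431 → round up → 36

36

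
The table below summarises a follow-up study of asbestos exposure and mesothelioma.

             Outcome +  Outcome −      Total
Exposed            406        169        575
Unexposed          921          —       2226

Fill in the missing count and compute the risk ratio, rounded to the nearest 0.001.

1.707

The missing cell is in the unexposed row: 2226 − 921 = 1305.
So a = 406, b = 169, c = 921, d = 1305.
RR = [a/(a+b)] / [c/(c+d)] = (406/575) / (921/2226) = 0.70609/0.41375 = 1.70657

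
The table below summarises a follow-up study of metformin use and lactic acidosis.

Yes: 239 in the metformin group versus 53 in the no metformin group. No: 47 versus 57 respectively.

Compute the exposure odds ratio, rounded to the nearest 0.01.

From the description: a = 239, b = 47, c = 53, d = 57.
OR = (a·d)/(b·c) = (239 × 57) / (47 × 53) = 13623 / 2491 = 5.46889
The odds of lactic acidosis are about 5.47 times as high in the metformin group.

5.47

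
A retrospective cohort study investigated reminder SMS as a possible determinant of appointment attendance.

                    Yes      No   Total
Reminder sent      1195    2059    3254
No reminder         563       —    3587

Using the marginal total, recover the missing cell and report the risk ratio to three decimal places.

2.340

The missing cell is in the unexposed row: 3587 − 563 = 3024.
So a = 1195, b = 2059, c = 563, d = 3024.
RR = [a/(a+b)] / [c/(c+d)] = (1195/3254) / (563/3587) = 0.36724/0.15696 = 2.33977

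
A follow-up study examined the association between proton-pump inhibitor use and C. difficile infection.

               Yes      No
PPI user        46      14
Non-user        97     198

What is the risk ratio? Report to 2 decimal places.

2.33

Cells: a = 46, b = 14, c = 97, d = 198.
Risk in exposed = 46/60 = 0.76667; risk in unexposed = 97/295 = 0.32881.
RR = 0.76667 / 0.32881 = 2.33162
The risk among the exposed is 2.33 times that among the unexposed.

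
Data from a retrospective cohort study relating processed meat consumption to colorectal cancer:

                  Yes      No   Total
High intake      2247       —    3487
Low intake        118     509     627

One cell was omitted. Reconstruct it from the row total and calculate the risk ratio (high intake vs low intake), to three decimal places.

3.424

The missing cell is in the exposed row: 3487 − 2247 = 1240.
So a = 2247, b = 1240, c = 118, d = 509.
RR = [a/(a+b)] / [c/(c+d)] = (2247/3487) / (118/627) = 0.64439/0.18820 = 3.42402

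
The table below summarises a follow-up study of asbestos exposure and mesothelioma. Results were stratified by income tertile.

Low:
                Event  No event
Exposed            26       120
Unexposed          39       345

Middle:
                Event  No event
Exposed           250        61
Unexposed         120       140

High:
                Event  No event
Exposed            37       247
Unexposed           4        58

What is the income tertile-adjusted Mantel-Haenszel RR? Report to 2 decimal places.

1.75

RR_MH = Σ(aᵢ·n₀ᵢ/nᵢ) / Σ(cᵢ·n₁ᵢ/nᵢ), with n₁ᵢ = aᵢ+bᵢ (exposed), n₀ᵢ = cᵢ+dᵢ (unexposed), nᵢ = n₁ᵢ+n₀ᵢ.
Stratum 1 (Low): n₁ = 146, n₀ = 384, n = 530; a·n₀/n = 26·384/530 = 18.8377; c·n₁/n = 39·146/530 = 10.7434
Stratum 2 (Middle): n₁ = 311, n₀ = 260, n = 571; a·n₀/n = 250·260/571 = 113.8354; c·n₁/n = 120·311/571 = 65.3590
Stratum 3 (High): n₁ = 284, n₀ = 62, n = 346; a·n₀/n = 37·62/346 = 6.6301; c·n₁/n = 4·284/346 = 3.2832
RR_MH = (18.8377 + 113.8354 + 6.6301) / (10.7434 + 65.3590 + 3.2832) = 139.3032 / 79.3857 = 1.75477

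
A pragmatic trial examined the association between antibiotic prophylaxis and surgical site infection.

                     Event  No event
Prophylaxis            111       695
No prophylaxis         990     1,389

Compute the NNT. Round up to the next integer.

Risk in treated group = 111/806 = 0.13772; risk in control = 990/2379 = 0.41614.
Absolute risk reduction = 0.41614 − 0.13772 = 0.27842
NNT = 1 / ARR = 1 / 0.27842 = 3.592 → round up → 4

4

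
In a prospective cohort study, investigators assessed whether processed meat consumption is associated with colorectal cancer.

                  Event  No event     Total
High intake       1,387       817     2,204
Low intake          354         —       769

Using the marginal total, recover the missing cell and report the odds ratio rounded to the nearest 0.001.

1.990

The missing cell is in the unexposed row: 769 − 354 = 415.
So a = 1387, b = 817, c = 354, d = 415.
OR = (a·d)/(b·c) = (1387 × 415) / (817 × 354) = 575605 / 289218 = 1.99021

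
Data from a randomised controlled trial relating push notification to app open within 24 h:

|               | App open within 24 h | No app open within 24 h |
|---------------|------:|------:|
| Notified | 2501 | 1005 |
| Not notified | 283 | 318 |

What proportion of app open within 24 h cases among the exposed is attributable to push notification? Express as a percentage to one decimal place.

34.0

Cells: a = 2501, b = 1005, c = 283, d = 318.
Risk in exposed = 2501/3506 = 0.71335; risk in unexposed = 283/601 = 0.47088.
RR = 0.71335/0.47088 = 1.51492
AR% = (RR − 1)/RR × 100 = (1.51492 − 1)/1.51492 × 100 = 33.9899%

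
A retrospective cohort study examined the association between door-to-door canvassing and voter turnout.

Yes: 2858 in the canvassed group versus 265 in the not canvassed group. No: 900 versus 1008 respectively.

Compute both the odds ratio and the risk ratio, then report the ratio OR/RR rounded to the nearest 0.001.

3.306

From the description: a = 2858, b = 900, c = 265, d = 1008.
OR = (2858·1008)/(900·265) = 2880864/238500 = 12.07909
Risk in exposed = 2858/3758 = 0.76051; risk in unexposed = 265/1273 = 0.20817; RR = 3.65332
OR/RR = 12.07909 / 3.65332 = 3.30633
The outcome is not rare, so the OR lies further from 1 than the RR.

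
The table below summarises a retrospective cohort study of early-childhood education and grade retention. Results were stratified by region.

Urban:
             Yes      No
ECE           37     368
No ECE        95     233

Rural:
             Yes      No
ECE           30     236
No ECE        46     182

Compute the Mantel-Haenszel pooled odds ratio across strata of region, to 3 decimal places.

0.327

OR_MH = Σ(aᵢdᵢ/nᵢ) / Σ(bᵢcᵢ/nᵢ), where nᵢ is the stratum total.
Stratum 1 (Urban): n = 733; a·d/n = 37·233/733 = 11.7613; b·c/n = 368·95/733 = 47.6944
Stratum 2 (Rural): n = 494; a·d/n = 30·182/494 = 11.0526; b·c/n = 236·46/494 = 21.9757
OR_MH = (11.7613 + 11.0526) / (47.6944 + 21.9757) = 22.8139 / 69.6701 = 0.32746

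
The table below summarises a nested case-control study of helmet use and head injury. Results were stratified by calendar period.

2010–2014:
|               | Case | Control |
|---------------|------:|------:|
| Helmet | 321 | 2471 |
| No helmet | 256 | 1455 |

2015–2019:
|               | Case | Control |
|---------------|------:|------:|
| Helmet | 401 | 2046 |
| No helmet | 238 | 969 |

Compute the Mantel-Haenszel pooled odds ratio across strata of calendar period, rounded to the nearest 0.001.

OR_MH = Σ(aᵢdᵢ/nᵢ) / Σ(bᵢcᵢ/nᵢ), where nᵢ is the stratum total.
Stratum 1 (2010–2014): n = 4503; a·d/n = 321·1455/4503 = 103.7209; b·c/n = 2471·256/4503 = 140.4788
Stratum 2 (2015–2019): n = 3654; a·d/n = 401·969/3654 = 106.3407; b·c/n = 2046·238/3654 = 133.2644
OR_MH = (103.7209 + 106.3407) / (140.4788 + 133.2644) = 210.0616 / 273.7432 = 0.76737

0.767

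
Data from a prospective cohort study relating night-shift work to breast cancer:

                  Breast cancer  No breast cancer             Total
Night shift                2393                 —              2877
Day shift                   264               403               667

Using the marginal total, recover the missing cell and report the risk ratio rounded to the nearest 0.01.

2.10

The missing cell is in the exposed row: 2877 − 2393 = 484.
So a = 2393, b = 484, c = 264, d = 403.
RR = [a/(a+b)] / [c/(c+d)] = (2393/2877) / (264/667) = 0.83177/0.39580 = 2.10148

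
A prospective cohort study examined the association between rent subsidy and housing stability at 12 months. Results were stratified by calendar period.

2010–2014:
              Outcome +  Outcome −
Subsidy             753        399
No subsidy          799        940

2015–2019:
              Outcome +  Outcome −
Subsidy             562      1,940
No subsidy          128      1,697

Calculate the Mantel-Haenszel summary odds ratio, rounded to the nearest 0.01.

2.77

OR_MH = Σ(aᵢdᵢ/nᵢ) / Σ(bᵢcᵢ/nᵢ), where nᵢ is the stratum total.
Stratum 1 (2010–2014): n = 2891; a·d/n = 753·940/2891 = 244.8357; b·c/n = 399·799/2891 = 110.2736
Stratum 2 (2015–2019): n = 4327; a·d/n = 562·1697/4327 = 220.4100; b·c/n = 1940·128/4327 = 57.3885
OR_MH = (244.8357 + 220.4100) / (110.2736 + 57.3885) = 465.2457 / 167.6621 = 2.77490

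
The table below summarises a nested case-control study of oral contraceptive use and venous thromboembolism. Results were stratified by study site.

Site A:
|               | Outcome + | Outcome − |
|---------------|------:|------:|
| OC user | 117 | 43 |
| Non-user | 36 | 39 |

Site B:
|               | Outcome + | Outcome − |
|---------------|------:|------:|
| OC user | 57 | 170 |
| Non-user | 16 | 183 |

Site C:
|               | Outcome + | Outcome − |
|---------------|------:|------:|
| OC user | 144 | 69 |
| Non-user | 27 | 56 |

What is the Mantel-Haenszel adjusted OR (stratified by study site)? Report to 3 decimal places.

3.693

OR_MH = Σ(aᵢdᵢ/nᵢ) / Σ(bᵢcᵢ/nᵢ), where nᵢ is the stratum total.
Stratum 1 (Site A): n = 235; a·d/n = 117·39/235 = 19.4170; b·c/n = 43·36/235 = 6.5872
Stratum 2 (Site B): n = 426; a·d/n = 57·183/426 = 24.4859; b·c/n = 170·16/426 = 6.3850
Stratum 3 (Site C): n = 296; a·d/n = 144·56/296 = 27.2432; b·c/n = 69·27/296 = 6.2939
OR_MH = (19.4170 + 24.4859 + 27.2432) / (6.5872 + 6.3850 + 6.2939) = 71.1462 / 19.2661 = 3.69281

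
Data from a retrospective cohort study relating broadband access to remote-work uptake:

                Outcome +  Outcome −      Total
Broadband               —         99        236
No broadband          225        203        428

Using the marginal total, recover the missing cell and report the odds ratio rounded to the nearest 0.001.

1.249

The missing cell is in the exposed row: 236 − 99 = 137.
So a = 137, b = 99, c = 225, d = 203.
OR = (a·d)/(b·c) = (137 × 203) / (99 × 225) = 27811 / 22275 = 1.24853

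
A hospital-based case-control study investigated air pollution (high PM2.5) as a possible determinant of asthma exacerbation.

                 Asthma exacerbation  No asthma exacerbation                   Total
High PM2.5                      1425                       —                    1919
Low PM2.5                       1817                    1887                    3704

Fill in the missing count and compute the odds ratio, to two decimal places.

3.00

The missing cell is in the exposed row: 1919 − 1425 = 494.
So a = 1425, b = 494, c = 1817, d = 1887.
OR = (a·d)/(b·c) = (1425 × 1887) / (494 × 1817) = 2688975 / 897598 = 2.99575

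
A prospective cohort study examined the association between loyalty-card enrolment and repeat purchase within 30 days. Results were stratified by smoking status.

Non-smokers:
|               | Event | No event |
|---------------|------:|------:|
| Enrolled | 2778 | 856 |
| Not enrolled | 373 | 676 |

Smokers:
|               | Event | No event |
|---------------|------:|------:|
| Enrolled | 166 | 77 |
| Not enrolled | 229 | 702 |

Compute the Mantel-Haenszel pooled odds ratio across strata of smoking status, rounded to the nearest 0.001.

6.013

OR_MH = Σ(aᵢdᵢ/nᵢ) / Σ(bᵢcᵢ/nᵢ), where nᵢ is the stratum total.
Stratum 1 (Non-smokers): n = 4683; a·d/n = 2778·676/4683 = 401.0096; b·c/n = 856·373/4683 = 68.1802
Stratum 2 (Smokers): n = 1174; a·d/n = 166·702/1174 = 99.2606; b·c/n = 77·229/1174 = 15.0196
OR_MH = (401.0096 + 99.2606) / (68.1802 + 15.0196) = 500.2703 / 83.1998 = 6.01288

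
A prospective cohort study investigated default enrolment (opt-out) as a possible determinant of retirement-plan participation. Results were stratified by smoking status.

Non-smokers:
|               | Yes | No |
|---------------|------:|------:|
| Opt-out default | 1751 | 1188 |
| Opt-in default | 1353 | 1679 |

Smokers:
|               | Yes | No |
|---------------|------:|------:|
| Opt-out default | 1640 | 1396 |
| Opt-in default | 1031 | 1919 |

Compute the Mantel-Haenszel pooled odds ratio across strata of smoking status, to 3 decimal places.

1.998

OR_MH = Σ(aᵢdᵢ/nᵢ) / Σ(bᵢcᵢ/nᵢ), where nᵢ is the stratum total.
Stratum 1 (Non-smokers): n = 5971; a·d/n = 1751·1679/5971 = 492.3679; b·c/n = 1188·1353/5971 = 269.1951
Stratum 2 (Smokers): n = 5986; a·d/n = 1640·1919/5986 = 525.7534; b·c/n = 1396·1031/5986 = 240.4404
OR_MH = (492.3679 + 525.7534) / (269.1951 + 240.4404) = 1018.1214 / 509.6355 = 1.99774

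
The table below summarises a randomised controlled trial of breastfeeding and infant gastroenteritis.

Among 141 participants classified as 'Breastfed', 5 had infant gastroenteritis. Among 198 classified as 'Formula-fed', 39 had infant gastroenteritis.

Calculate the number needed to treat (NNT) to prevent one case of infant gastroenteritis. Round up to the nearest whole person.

Risk in treated group = 5/141 = 0.03546; risk in control = 39/198 = 0.19697.
Absolute risk reduction = 0.19697 − 0.03546 = 0.16151
NNT = 1 / ARR = 1 / 0.16151 = 6.192 → round up → 7

7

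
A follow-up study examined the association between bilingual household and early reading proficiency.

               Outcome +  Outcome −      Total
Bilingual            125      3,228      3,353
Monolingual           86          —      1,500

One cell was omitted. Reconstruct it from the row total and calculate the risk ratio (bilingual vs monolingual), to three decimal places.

The missing cell is in the unexposed row: 1500 − 86 = 1414.
So a = 125, b = 3228, c = 86, d = 1414.
RR = [a/(a+b)] / [c/(c+d)] = (125/3353) / (86/1500) = 0.03728/0.05733 = 0.65023

0.650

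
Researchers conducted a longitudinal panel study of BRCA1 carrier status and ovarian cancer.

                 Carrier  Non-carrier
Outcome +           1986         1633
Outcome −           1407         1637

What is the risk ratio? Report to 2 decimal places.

1.17

Reading the table with exposure as columns: a = 1986 (Carrier, case), b = 1407 (Carrier, non-case), c = 1633 (Non-carrier, case), d = 1637.
Risk in exposed = 1986/3393 = 0.58532; risk in unexposed = 1633/3270 = 0.49939.
RR = 0.58532 / 0.49939 = 1.17208
The risk among the exposed is 1.17 times that among the unexposed.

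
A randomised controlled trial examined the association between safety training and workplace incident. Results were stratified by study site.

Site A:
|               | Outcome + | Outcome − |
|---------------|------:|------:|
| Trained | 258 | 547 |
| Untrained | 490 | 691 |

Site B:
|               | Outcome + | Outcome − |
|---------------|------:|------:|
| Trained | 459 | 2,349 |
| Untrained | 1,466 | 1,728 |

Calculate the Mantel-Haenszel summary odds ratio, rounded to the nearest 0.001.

OR_MH = Σ(aᵢdᵢ/nᵢ) / Σ(bᵢcᵢ/nᵢ), where nᵢ is the stratum total.
Stratum 1 (Site A): n = 1986; a·d/n = 258·691/1986 = 89.7674; b·c/n = 547·490/1986 = 134.9597
Stratum 2 (Site B): n = 6002; a·d/n = 459·1728/6002 = 132.1480; b·c/n = 2349·1466/6002 = 573.7478
OR_MH = (89.7674 + 132.1480) / (134.9597 + 573.7478) = 221.9153 / 708.7075 = 0.31313

0.313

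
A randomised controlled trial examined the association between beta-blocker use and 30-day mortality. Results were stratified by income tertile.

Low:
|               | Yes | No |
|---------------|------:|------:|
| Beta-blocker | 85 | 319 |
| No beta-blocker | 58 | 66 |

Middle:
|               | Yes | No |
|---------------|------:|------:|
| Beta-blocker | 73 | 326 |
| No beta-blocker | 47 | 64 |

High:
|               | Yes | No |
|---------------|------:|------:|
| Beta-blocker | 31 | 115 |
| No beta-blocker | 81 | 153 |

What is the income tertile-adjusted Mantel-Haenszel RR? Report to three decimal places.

0.489

RR_MH = Σ(aᵢ·n₀ᵢ/nᵢ) / Σ(cᵢ·n₁ᵢ/nᵢ), with n₁ᵢ = aᵢ+bᵢ (exposed), n₀ᵢ = cᵢ+dᵢ (unexposed), nᵢ = n₁ᵢ+n₀ᵢ.
Stratum 1 (Low): n₁ = 404, n₀ = 124, n = 528; a·n₀/n = 85·124/528 = 19.9621; c·n₁/n = 58·404/528 = 44.3788
Stratum 2 (Middle): n₁ = 399, n₀ = 111, n = 510; a·n₀/n = 73·111/510 = 15.8882; c·n₁/n = 47·399/510 = 36.7706
Stratum 3 (High): n₁ = 146, n₀ = 234, n = 380; a·n₀/n = 31·234/380 = 19.0895; c·n₁/n = 81·146/380 = 31.1211
RR_MH = (19.9621 + 15.8882 + 19.0895) / (44.3788 + 36.7706 + 31.1211) = 54.9398 / 112.2704 = 0.48935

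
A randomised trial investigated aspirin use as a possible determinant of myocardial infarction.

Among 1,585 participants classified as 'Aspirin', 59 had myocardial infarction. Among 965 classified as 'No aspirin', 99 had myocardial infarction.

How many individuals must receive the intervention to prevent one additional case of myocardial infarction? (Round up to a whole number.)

Risk in treated group = 59/1585 = 0.03722; risk in control = 99/965 = 0.10259.
Absolute risk reduction = 0.10259 − 0.03722 = 0.06537
NNT = 1 / ARR = 1 / 0.06537 = 15.298 → round up → 16

16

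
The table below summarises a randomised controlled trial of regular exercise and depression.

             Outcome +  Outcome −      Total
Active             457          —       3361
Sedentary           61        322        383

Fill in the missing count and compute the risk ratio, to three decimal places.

0.854

The missing cell is in the exposed row: 3361 − 457 = 2904.
So a = 457, b = 2904, c = 61, d = 322.
RR = [a/(a+b)] / [c/(c+d)] = (457/3361) / (61/383) = 0.13597/0.15927 = 0.85372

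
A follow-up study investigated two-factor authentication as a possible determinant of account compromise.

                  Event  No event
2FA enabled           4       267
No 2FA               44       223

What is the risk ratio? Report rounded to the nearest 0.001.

Cells: a = 4, b = 267, c = 44, d = 223.
Risk in exposed = 4/271 = 0.01476; risk in unexposed = 44/267 = 0.16479.
RR = 0.01476 / 0.16479 = 0.08957
The risk is 91% lower among the exposed than among the unexposed.

0.090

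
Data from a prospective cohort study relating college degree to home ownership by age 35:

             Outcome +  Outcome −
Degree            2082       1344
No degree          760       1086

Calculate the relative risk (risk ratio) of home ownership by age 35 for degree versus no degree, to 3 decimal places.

Cells: a = 2082, b = 1344, c = 760, d = 1086.
Risk in exposed = 2082/3426 = 0.60771; risk in unexposed = 760/1846 = 0.41170.
RR = 0.60771 / 0.41170 = 1.47609
The risk among the exposed is 1.48 times that among the unexposed.

1.476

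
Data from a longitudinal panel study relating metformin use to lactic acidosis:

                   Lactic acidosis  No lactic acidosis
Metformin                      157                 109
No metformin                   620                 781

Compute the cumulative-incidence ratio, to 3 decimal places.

Cells: a = 157, b = 109, c = 620, d = 781.
Risk in exposed = 157/266 = 0.59023; risk in unexposed = 620/1401 = 0.44254.
RR = 0.59023 / 0.44254 = 1.33372
The risk among the exposed is 1.33 times that among the unexposed.

1.334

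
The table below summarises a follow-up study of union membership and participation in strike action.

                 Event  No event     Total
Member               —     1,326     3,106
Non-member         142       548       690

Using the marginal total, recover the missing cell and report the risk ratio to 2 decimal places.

The missing cell is in the exposed row: 3106 − 1326 = 1780.
So a = 1780, b = 1326, c = 142, d = 548.
RR = [a/(a+b)] / [c/(c+d)] = (1780/3106) / (142/690) = 0.57308/0.20580 = 2.78471

2.78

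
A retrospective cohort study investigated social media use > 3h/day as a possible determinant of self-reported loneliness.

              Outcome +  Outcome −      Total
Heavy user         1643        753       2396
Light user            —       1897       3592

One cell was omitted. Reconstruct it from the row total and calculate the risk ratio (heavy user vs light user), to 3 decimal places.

1.453

The missing cell is in the unexposed row: 3592 − 1897 = 1695.
So a = 1643, b = 753, c = 1695, d = 1897.
RR = [a/(a+b)] / [c/(c+d)] = (1643/2396) / (1695/3592) = 0.68573/0.47188 = 1.45317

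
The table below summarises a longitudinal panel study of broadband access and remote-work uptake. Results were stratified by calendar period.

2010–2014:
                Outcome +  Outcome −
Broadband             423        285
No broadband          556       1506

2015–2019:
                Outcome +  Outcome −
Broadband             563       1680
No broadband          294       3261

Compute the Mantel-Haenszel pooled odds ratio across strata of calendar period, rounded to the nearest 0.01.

OR_MH = Σ(aᵢdᵢ/nᵢ) / Σ(bᵢcᵢ/nᵢ), where nᵢ is the stratum total.
Stratum 1 (2010–2014): n = 2770; a·d/n = 423·1506/2770 = 229.9776; b·c/n = 285·556/2770 = 57.2058
Stratum 2 (2015–2019): n = 5798; a·d/n = 563·3261/5798 = 316.6511; b·c/n = 1680·294/5798 = 85.1880
OR_MH = (229.9776 + 316.6511) / (57.2058 + 85.1880) = 546.6287 / 142.3938 = 3.83885

3.84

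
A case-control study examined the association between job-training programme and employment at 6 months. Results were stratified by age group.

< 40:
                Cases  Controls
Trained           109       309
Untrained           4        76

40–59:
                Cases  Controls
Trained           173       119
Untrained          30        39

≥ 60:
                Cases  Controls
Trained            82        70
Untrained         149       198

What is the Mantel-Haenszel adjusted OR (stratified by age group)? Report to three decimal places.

2.040

OR_MH = Σ(aᵢdᵢ/nᵢ) / Σ(bᵢcᵢ/nᵢ), where nᵢ is the stratum total.
Stratum 1 (< 40): n = 498; a·d/n = 109·76/498 = 16.6345; b·c/n = 309·4/498 = 2.4819
Stratum 2 (40–59): n = 361; a·d/n = 173·39/361 = 18.6898; b·c/n = 119·30/361 = 9.8892
Stratum 3 (≥ 60): n = 499; a·d/n = 82·198/499 = 32.5371; b·c/n = 70·149/499 = 20.9018
OR_MH = (16.6345 + 18.6898 + 32.5371) / (2.4819 + 9.8892 + 20.9018) = 67.8614 / 33.2729 = 2.03954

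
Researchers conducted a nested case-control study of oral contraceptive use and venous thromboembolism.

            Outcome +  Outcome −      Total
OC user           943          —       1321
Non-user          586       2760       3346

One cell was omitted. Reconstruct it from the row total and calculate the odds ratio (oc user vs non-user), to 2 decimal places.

11.75

The missing cell is in the exposed row: 1321 − 943 = 378.
So a = 943, b = 378, c = 586, d = 2760.
OR = (a·d)/(b·c) = (943 × 2760) / (378 × 586) = 2602680 / 221508 = 11.74982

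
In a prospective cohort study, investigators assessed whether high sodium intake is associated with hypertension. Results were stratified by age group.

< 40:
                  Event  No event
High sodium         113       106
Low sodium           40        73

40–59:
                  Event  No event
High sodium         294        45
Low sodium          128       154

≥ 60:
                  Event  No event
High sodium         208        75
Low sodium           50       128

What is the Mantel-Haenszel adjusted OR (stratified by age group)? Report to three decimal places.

5.153

OR_MH = Σ(aᵢdᵢ/nᵢ) / Σ(bᵢcᵢ/nᵢ), where nᵢ is the stratum total.
Stratum 1 (< 40): n = 332; a·d/n = 113·73/332 = 24.8464; b·c/n = 106·40/332 = 12.7711
Stratum 2 (40–59): n = 621; a·d/n = 294·154/621 = 72.9082; b·c/n = 45·128/621 = 9.2754
Stratum 3 (≥ 60): n = 461; a·d/n = 208·128/461 = 57.7527; b·c/n = 75·50/461 = 8.1345
OR_MH = (24.8464 + 72.9082 + 57.7527) / (12.7711 + 9.2754 + 8.1345) = 155.5073 / 30.1809 = 5.15250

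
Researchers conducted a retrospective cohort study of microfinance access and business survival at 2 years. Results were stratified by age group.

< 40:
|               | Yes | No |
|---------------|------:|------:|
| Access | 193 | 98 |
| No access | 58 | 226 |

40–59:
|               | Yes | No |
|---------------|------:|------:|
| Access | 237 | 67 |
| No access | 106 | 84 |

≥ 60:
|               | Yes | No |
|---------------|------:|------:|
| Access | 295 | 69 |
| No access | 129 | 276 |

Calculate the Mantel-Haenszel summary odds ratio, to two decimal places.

6.20

OR_MH = Σ(aᵢdᵢ/nᵢ) / Σ(bᵢcᵢ/nᵢ), where nᵢ is the stratum total.
Stratum 1 (< 40): n = 575; a·d/n = 193·226/575 = 75.8574; b·c/n = 98·58/575 = 9.8852
Stratum 2 (40–59): n = 494; a·d/n = 237·84/494 = 40.2996; b·c/n = 67·106/494 = 14.3765
Stratum 3 (≥ 60): n = 769; a·d/n = 295·276/769 = 105.8778; b·c/n = 69·129/769 = 11.5748
OR_MH = (75.8574 + 40.2996 + 105.8778) / (9.8852 + 14.3765 + 11.5748) = 222.0347 / 35.8365 = 6.19577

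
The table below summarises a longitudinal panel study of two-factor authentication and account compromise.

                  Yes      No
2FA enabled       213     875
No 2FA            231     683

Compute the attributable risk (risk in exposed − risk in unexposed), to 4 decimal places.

-0.0570

Cells: a = 213, b = 875, c = 231, d = 683.
Risk in exposed = 213/1088 = 0.195772; risk in unexposed = 231/914 = 0.252735.
Risk difference = 0.195772 − 0.252735 = -0.056963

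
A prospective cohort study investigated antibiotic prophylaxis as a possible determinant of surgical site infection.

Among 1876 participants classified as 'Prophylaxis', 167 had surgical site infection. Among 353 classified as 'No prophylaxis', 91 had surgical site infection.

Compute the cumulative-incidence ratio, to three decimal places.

0.345

From the description: a = 167, b = 1709, c = 91, d = 262.
Risk in exposed = 167/1876 = 0.08902; risk in unexposed = 91/353 = 0.25779.
RR = 0.08902 / 0.25779 = 0.34532
The risk is 65% lower among the exposed than among the unexposed.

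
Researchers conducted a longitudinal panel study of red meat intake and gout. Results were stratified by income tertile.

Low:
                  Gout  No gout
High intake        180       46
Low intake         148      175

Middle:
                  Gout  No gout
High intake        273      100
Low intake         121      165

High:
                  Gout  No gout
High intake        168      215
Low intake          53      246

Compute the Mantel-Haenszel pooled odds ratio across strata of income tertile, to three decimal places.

OR_MH = Σ(aᵢdᵢ/nᵢ) / Σ(bᵢcᵢ/nᵢ), where nᵢ is the stratum total.
Stratum 1 (Low): n = 549; a·d/n = 180·175/549 = 57.3770; b·c/n = 46·148/549 = 12.4007
Stratum 2 (Middle): n = 659; a·d/n = 273·165/659 = 68.3536; b·c/n = 100·121/659 = 18.3612
Stratum 3 (High): n = 682; a·d/n = 168·246/682 = 60.5982; b·c/n = 215·53/682 = 16.7082
OR_MH = (57.3770 + 68.3536 + 60.5982) / (12.4007 + 18.3612 + 16.7082) = 186.3289 / 47.4701 = 3.92518

3.925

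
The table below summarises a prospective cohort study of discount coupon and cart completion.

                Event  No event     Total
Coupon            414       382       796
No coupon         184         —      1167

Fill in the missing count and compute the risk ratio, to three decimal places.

The missing cell is in the unexposed row: 1167 − 184 = 983.
So a = 414, b = 382, c = 184, d = 983.
RR = [a/(a+b)] / [c/(c+d)] = (414/796) / (184/1167) = 0.52010/0.15767 = 3.29868

3.299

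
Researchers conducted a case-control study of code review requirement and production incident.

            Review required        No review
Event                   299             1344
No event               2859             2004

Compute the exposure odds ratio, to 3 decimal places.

0.156

Reading the table with exposure as columns: a = 299 (Review required, case), b = 2859 (Review required, non-case), c = 1344 (No review, case), d = 2004.
OR = (a·d)/(b·c) = (299 × 2004) / (2859 × 1344) = 599196 / 3842496 = 0.15594
Exposure is associated with lower odds of production incident (OR = 0.16 < 1).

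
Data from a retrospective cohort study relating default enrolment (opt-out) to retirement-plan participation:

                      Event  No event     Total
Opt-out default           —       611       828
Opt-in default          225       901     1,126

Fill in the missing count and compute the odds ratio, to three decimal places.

The missing cell is in the exposed row: 828 − 611 = 217.
So a = 217, b = 611, c = 225, d = 901.
OR = (a·d)/(b·c) = (217 × 901) / (611 × 225) = 195517 / 137475 = 1.42220

1.422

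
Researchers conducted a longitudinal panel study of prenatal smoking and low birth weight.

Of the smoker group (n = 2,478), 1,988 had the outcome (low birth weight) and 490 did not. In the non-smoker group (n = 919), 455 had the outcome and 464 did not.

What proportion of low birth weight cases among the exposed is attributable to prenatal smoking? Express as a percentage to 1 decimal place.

From the description: a = 1988, b = 490, c = 455, d = 464.
Risk in exposed = 1988/2478 = 0.80226; risk in unexposed = 455/919 = 0.49510.
RR = 0.80226/0.49510 = 1.62039
AR% = (RR − 1)/RR × 100 = (1.62039 − 1)/1.62039 × 100 = 38.2864%

38.3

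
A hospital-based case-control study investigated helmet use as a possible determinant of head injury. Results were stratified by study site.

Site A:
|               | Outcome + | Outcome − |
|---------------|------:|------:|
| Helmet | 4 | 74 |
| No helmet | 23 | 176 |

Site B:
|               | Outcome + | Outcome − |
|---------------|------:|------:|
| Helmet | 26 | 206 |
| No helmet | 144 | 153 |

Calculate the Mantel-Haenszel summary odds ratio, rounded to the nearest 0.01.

0.16

OR_MH = Σ(aᵢdᵢ/nᵢ) / Σ(bᵢcᵢ/nᵢ), where nᵢ is the stratum total.
Stratum 1 (Site A): n = 277; a·d/n = 4·176/277 = 2.5415; b·c/n = 74·23/277 = 6.1444
Stratum 2 (Site B): n = 529; a·d/n = 26·153/529 = 7.5198; b·c/n = 206·144/529 = 56.0756
OR_MH = (2.5415 + 7.5198) / (6.1444 + 56.0756) = 10.0614 / 62.2200 = 0.16171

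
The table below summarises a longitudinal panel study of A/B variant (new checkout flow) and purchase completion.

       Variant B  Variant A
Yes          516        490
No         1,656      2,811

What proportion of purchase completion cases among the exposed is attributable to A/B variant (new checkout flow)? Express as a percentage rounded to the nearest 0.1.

37.5

Reading the table with exposure as columns: a = 516 (Variant B, case), b = 1656 (Variant B, non-case), c = 490 (Variant A, case), d = 2811.
Risk in exposed = 516/2172 = 0.23757; risk in unexposed = 490/3301 = 0.14844.
RR = 0.23757/0.14844 = 1.60044
AR% = (RR − 1)/RR × 100 = (1.60044 − 1)/1.60044 × 100 = 37.5172%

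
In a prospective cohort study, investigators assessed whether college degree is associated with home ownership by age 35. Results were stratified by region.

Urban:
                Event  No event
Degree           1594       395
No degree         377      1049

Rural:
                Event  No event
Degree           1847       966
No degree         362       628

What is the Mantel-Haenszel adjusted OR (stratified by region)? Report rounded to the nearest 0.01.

OR_MH = Σ(aᵢdᵢ/nᵢ) / Σ(bᵢcᵢ/nᵢ), where nᵢ is the stratum total.
Stratum 1 (Urban): n = 3415; a·d/n = 1594·1049/3415 = 489.6357; b·c/n = 395·377/3415 = 43.6061
Stratum 2 (Rural): n = 3803; a·d/n = 1847·628/3803 = 305.0003; b·c/n = 966·362/3803 = 91.9516
OR_MH = (489.6357 + 305.0003) / (43.6061 + 91.9516) = 794.6360 / 135.5578 = 5.86197

5.86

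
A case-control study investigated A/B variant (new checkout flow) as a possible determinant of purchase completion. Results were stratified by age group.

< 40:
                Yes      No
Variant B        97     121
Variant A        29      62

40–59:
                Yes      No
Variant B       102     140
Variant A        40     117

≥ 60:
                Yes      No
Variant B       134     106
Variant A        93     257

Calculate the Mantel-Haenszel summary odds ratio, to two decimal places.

OR_MH = Σ(aᵢdᵢ/nᵢ) / Σ(bᵢcᵢ/nᵢ), where nᵢ is the stratum total.
Stratum 1 (< 40): n = 309; a·d/n = 97·62/309 = 19.4628; b·c/n = 121·29/309 = 11.3560
Stratum 2 (40–59): n = 399; a·d/n = 102·117/399 = 29.9098; b·c/n = 140·40/399 = 14.0351
Stratum 3 (≥ 60): n = 590; a·d/n = 134·257/590 = 58.3695; b·c/n = 106·93/590 = 16.7085
OR_MH = (19.4628 + 29.9098 + 58.3695) / (11.3560 + 14.0351 + 16.7085) = 107.7420 / 42.0995 = 2.55922

2.56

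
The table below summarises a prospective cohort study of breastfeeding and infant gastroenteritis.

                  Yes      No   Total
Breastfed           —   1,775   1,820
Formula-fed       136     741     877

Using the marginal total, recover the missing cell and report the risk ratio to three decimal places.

The missing cell is in the exposed row: 1820 − 1775 = 45.
So a = 45, b = 1775, c = 136, d = 741.
RR = [a/(a+b)] / [c/(c+d)] = (45/1820) / (136/877) = 0.02473/0.15507 = 0.15944

0.159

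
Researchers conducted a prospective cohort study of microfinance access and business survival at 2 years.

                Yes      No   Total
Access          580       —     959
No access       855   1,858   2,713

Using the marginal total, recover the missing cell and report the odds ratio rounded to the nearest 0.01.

3.33

The missing cell is in the exposed row: 959 − 580 = 379.
So a = 580, b = 379, c = 855, d = 1858.
OR = (a·d)/(b·c) = (580 × 1858) / (379 × 855) = 1077640 / 324045 = 3.32559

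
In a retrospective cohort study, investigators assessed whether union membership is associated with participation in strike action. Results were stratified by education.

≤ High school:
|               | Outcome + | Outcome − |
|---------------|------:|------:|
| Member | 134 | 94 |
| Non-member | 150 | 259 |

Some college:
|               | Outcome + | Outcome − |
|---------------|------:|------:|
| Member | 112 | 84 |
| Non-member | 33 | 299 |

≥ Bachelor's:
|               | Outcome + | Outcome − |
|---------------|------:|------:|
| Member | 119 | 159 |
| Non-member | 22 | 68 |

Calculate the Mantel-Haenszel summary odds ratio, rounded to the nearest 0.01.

OR_MH = Σ(aᵢdᵢ/nᵢ) / Σ(bᵢcᵢ/nᵢ), where nᵢ is the stratum total.
Stratum 1 (≤ High school): n = 637; a·d/n = 134·259/637 = 54.4835; b·c/n = 94·150/637 = 22.1350
Stratum 2 (Some college): n = 528; a·d/n = 112·299/528 = 63.4242; b·c/n = 84·33/528 = 5.2500
Stratum 3 (≥ Bachelor's): n = 368; a·d/n = 119·68/368 = 21.9891; b·c/n = 159·22/368 = 9.5054
OR_MH = (54.4835 + 63.4242 + 21.9891) / (22.1350 + 5.2500 + 9.5054) = 139.8969 / 36.8904 = 3.79223

3.79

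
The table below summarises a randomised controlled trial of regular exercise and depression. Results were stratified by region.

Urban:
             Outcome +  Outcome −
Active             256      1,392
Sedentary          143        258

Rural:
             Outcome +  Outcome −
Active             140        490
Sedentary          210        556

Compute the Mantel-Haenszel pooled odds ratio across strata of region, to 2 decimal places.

0.52

OR_MH = Σ(aᵢdᵢ/nᵢ) / Σ(bᵢcᵢ/nᵢ), where nᵢ is the stratum total.
Stratum 1 (Urban): n = 2049; a·d/n = 256·258/2049 = 32.2343; b·c/n = 1392·143/2049 = 97.1479
Stratum 2 (Rural): n = 1396; a·d/n = 140·556/1396 = 55.7593; b·c/n = 490·210/1396 = 73.7106
OR_MH = (32.2343 + 55.7593) / (97.1479 + 73.7106) = 87.9936 / 170.8585 = 0.51501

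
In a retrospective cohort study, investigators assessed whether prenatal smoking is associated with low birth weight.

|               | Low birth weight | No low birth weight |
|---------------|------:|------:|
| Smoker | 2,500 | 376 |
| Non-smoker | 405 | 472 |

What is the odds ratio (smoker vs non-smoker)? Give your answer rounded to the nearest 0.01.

Cells: a = 2500, b = 376, c = 405, d = 472.
OR = (a·d)/(b·c) = (2500 × 472) / (376 × 405) = 1180000 / 152280 = 7.74888
The odds of low birth weight are about 7.75 times as high in the smoker group.

7.75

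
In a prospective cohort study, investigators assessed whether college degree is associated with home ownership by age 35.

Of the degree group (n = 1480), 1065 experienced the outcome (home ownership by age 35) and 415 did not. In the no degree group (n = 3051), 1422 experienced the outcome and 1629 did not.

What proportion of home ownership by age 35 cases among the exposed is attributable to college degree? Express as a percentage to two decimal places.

35.23

From the description: a = 1065, b = 415, c = 1422, d = 1629.
Risk in exposed = 1065/1480 = 0.71959; risk in unexposed = 1422/3051 = 0.46608.
RR = 0.71959/0.46608 = 1.54394
AR% = (RR − 1)/RR × 100 = (1.54394 − 1)/1.54394 × 100 = 35.2307%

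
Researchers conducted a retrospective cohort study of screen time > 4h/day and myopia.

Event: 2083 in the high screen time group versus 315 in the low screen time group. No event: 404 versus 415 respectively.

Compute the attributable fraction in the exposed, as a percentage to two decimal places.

48.48

From the description: a = 2083, b = 404, c = 315, d = 415.
Risk in exposed = 2083/2487 = 0.83756; risk in unexposed = 315/730 = 0.43151.
RR = 0.83756/0.43151 = 1.94100
AR% = (RR − 1)/RR × 100 = (1.94100 − 1)/1.94100 × 100 = 48.4802%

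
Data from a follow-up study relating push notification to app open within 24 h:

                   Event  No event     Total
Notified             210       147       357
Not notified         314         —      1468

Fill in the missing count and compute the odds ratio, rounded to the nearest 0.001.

The missing cell is in the unexposed row: 1468 − 314 = 1154.
So a = 210, b = 147, c = 314, d = 1154.
OR = (a·d)/(b·c) = (210 × 1154) / (147 × 314) = 242340 / 46158 = 5.25023

5.250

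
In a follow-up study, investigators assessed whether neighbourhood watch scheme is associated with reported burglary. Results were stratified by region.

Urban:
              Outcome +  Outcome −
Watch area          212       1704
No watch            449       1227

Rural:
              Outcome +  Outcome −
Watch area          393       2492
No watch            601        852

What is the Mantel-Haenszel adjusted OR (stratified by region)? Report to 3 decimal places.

0.268

OR_MH = Σ(aᵢdᵢ/nᵢ) / Σ(bᵢcᵢ/nᵢ), where nᵢ is the stratum total.
Stratum 1 (Urban): n = 3592; a·d/n = 212·1227/3592 = 72.4176; b·c/n = 1704·449/3592 = 213.0000
Stratum 2 (Rural): n = 4338; a·d/n = 393·852/4338 = 77.1867; b·c/n = 2492·601/4338 = 345.2494
OR_MH = (72.4176 + 77.1867) / (213.0000 + 345.2494) = 149.6043 / 558.2494 = 0.26799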